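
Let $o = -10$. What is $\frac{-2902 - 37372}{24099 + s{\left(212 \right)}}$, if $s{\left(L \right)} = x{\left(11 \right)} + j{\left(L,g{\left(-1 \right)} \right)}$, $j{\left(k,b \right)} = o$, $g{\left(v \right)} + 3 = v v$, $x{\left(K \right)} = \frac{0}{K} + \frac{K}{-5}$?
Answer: $- \frac{100685}{60217} \approx -1.672$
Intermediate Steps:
$x{\left(K \right)} = - \frac{K}{5}$ ($x{\left(K \right)} = 0 + K \left(- \frac{1}{5}\right) = 0 - \frac{K}{5} = - \frac{K}{5}$)
$g{\left(v \right)} = -3 + v^{2}$ ($g{\left(v \right)} = -3 + v v = -3 + v^{2}$)
$j{\left(k,b \right)} = -10$
$s{\left(L \right)} = - \frac{61}{5}$ ($s{\left(L \right)} = \left(- \frac{1}{5}\right) 11 - 10 = - \frac{11}{5} - 10 = - \frac{61}{5}$)
$\frac{-2902 - 37372}{24099 + s{\left(212 \right)}} = \frac{-2902 - 37372}{24099 - \frac{61}{5}} = - \frac{40274}{\frac{120434}{5}} = \left(-40274\right) \frac{5}{120434} = - \frac{100685}{60217}$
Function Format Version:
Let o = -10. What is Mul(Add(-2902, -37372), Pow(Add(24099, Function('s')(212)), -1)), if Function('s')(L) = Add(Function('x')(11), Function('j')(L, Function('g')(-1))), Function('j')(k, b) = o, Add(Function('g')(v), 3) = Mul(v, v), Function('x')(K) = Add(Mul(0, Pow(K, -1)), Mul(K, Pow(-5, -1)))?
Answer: Rational(-100685, 60217) ≈ -1.6720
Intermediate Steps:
Function('x')(K) = Mul(Rational(-1, 5), K) (Function('x')(K) = Add(0, Mul(K, Rational(-1, 5))) = Add(0, Mul(Rational(-1, 5), K)) = Mul(Rational(-1, 5), K))
Function('g')(v) = Add(-3, Pow(v, 2)) (Function('g')(v) = Add(-3, Mul(v, v)) = Add(-3, Pow(v, 2)))
Function('j')(k, b) = -10
Function('s')(L) = Rational(-61, 5) (Function('s')(L) = Add(Mul(Rational(-1, 5), 11), -10) = Add(Rational(-11, 5), -10) = Rational(-61, 5))
Mul(Add(-2902, -37372), Pow(Add(24099, Function('s')(212)), -1)) = Mul(Add(-2902, -37372), Pow(Add(24099, Rational(-61, 5)), -1)) = Mul(-40274, Pow(Rational(120434, 5), -1)) = Mul(-40274, Rational(5, 120434)) = Rational(-100685, 60217)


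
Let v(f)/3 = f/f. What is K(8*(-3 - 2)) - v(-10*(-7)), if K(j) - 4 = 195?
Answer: 196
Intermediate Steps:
K(j) = 199 (K(j) = 4 + 195 = 199)
v(f) = 3 (v(f) = 3*(f/f) = 3*1 = 3)
K(8*(-3 - 2)) - v(-10*(-7)) = 199 - 1*3 = 199 - 3 = 196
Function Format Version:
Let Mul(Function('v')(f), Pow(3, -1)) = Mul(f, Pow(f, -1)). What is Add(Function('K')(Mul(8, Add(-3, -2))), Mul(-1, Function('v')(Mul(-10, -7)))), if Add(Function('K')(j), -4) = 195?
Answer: 196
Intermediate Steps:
Function('K')(j) = 199 (Function('K')(j) = Add(4, 195) = 199)
Function('v')(f) = 3 (Function('v')(f) = Mul(3, Mul(f, Pow(f, -1))) = Mul(3, 1) = 3)
Add(Function('K')(Mul(8, Add(-3, -2))), Mul(-1, Function('v')(Mul(-10, -7)))) = Add(199, Mul(-1, 3)) = Add(199, -3) = 196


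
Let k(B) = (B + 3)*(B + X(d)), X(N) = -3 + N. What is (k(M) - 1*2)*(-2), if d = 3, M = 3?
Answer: -32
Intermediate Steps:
k(B) = B*(3 + B) (k(B) = (B + 3)*(B + (-3 + 3)) = (3 + B)*(B + 0) = (3 + B)*B = B*(3 + B))
(k(M) - 1*2)*(-2) = (3*(3 + 3) - 1*2)*(-2) = (3*6 - 2)*(-2) = (18 - 2)*(-2) = 16*(-2) = -32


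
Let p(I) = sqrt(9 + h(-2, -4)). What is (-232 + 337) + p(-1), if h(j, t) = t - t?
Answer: 108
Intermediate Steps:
h(j, t) = 0
p(I) = 3 (p(I) = sqrt(9 + 0) = sqrt(9) = 3)
(-232 + 337) + p(-1) = (-232 + 337) + 3 = 105 + 3 = 108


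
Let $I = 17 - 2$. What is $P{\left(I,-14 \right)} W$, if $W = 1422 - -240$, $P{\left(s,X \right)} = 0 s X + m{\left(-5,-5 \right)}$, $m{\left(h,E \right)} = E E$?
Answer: $41550$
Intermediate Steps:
$I = 15$ ($I = 17 - 2 = 15$)
$m{\left(h,E \right)} = E^{2}$
$P{\left(s,X \right)} = 25$ ($P{\left(s,X \right)} = 0 s X + \left(-5\right)^{2} = 0 X + 25 = 0 + 25 = 25$)
$W = 1662$ ($W = 1422 + 240 = 1662$)
$P{\left(I,-14 \right)} W = 25 \cdot 1662 = 41550$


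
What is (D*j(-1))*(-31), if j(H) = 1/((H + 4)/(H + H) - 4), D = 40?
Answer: 2480/11 ≈ 225.45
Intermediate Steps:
j(H) = 1/(-4 + (4 + H)/(2*H)) (j(H) = 1/((4 + H)/((2*H)) - 4) = 1/((4 + H)*(1/(2*H)) - 4) = 1/((4 + H)/(2*H) - 4) = 1/(-4 + (4 + H)/(2*H)))
(D*j(-1))*(-31) = (40*(-2*(-1)/(-4 + 7*(-1))))*(-31) = (40*(-2*(-1)/(-4 - 7)))*(-31) = (40*(-2*(-1)/(-11)))*(-31) = (40*(-2*(-1)*(-1/11)))*(-31) = (40*(-2/11))*(-31) = -80/11*(-31) = 2480/11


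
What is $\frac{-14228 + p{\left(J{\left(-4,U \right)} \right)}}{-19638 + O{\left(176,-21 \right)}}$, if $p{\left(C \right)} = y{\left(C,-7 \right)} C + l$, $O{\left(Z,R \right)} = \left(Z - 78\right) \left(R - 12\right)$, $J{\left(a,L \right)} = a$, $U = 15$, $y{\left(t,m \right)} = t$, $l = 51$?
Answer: $\frac{14161}{22872} \approx 0.61914$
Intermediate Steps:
$O{\left(Z,R \right)} = \left(-78 + Z\right) \left(-12 + R\right)$
$p{\left(C \right)} = 51 + C^{2}$ ($p{\left(C \right)} = C C + 51 = C^{2} + 51 = 51 + C^{2}$)
$\frac{-14228 + p{\left(J{\left(-4,U \right)} \right)}}{-19638 + O{\left(176,-21 \right)}} = \frac{-14228 + \left(51 + \left(-4\right)^{2}\right)}{-19638 - 3234} = \frac{-14228 + \left(51 + 16\right)}{-19638 + \left(936 + 1638 - 2112 - 3696\right)} = \frac{-14228 + 67}{-19638 - 3234} = - \frac{14161}{-22872} = \left(-14161\right) \left(- \frac{1}{22872}\right) = \frac{14161}{22872}$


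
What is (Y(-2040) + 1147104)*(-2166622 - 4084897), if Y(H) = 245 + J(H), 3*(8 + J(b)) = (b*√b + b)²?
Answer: 17675253868654221 - 34688428627200*I*√510 ≈ 1.7675e+16 - 7.8338e+14*I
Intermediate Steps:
J(b) = -8 + (b + b^(3/2))²/3 (J(b) = -8 + (b*√b + b)²/3 = -8 + (b^(3/2) + b)²/3 = -8 + (b + b^(3/2))²/3)
Y(H) = 237 + (H + H^(3/2))²/3 (Y(H) = 245 + (-8 + (H + H^(3/2))²/3) = 237 + (H + H^(3/2))²/3)
(Y(-2040) + 1147104)*(-2166622 - 4084897) = ((237 + (-2040 + (-2040)^(3/2))²/3) + 1147104)*(-2166622 - 4084897) = ((237 + (-2040 - 4080*I*√510)²/3) + 1147104)*(-6251519) = (1147341 + (-2040 - 4080*I*√510)²/3)*(-6251519) = -7172624060979 - 6251519*(-2040 - 4080*I*√510)²/3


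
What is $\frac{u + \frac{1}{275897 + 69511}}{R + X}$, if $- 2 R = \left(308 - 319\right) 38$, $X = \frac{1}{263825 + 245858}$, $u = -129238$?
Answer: $- \frac{22752167113534349}{36794154749184} \approx -618.36$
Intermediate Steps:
$X = \frac{1}{509683} \approx 1.962 \cdot 10^{-6}$
$R = 209$ ($R = - \frac{\left(308 - 319\right) 38}{2} = - \frac{\left(-11\right) 38}{2} = \left(- \frac{1}{2}\right) \left(-418\right) = 209$)
$\frac{u + \frac{1}{275897 + 69511}}{R + X} = \frac{-129238 + \frac{1}{275897 + 69511}}{209 + \frac{1}{509683}} = \frac{-129238 + \frac{1}{345408}}{\frac{106523748}{509683}} = \left(-129238 + \frac{1}{345408}\right) \frac{509683}{106523748} = \left(- \frac{44639839103}{345408}\right) \frac{509683}{106523748} = - \frac{22752167113534349}{36794154749184}$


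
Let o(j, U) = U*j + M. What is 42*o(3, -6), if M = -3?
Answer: -882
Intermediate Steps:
o(j, U) = -3 + U*j (o(j, U) = U*j - 3 = -3 + U*j)
42*o(3, -6) = 42*(-3 - 6*3) = 42*(-3 - 18) = 42*(-21) = -882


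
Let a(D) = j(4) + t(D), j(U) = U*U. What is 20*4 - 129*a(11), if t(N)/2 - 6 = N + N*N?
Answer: -37588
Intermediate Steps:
t(N) = 12 + 2*N + 2*N² (t(N) = 12 + 2*(N + N*N) = 12 + 2*(N + N²) = 12 + (2*N + 2*N²) = 12 + 2*N + 2*N²)
j(U) = U²
a(D) = 28 + 2*D + 2*D² (a(D) = 4² + (12 + 2*D + 2*D²) = 16 + (12 + 2*D + 2*D²) = 28 + 2*D + 2*D²)
20*4 - 129*a(11) = 20*4 - 129*(28 + 2*11 + 2*11²) = 80 - 129*(28 + 22 + 2*121) = 80 - 129*(28 + 22 + 242) = 80 - 129*292 = 80 - 37668 = -37588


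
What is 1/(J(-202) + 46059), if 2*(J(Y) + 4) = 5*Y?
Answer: 1/45550 ≈ 2.1954e-5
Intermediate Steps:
J(Y) = -4 + 5*Y/2 (J(Y) = -4 + (5*Y)/2 = -4 + 5*Y/2)
1/(J(-202) + 46059) = 1/((-4 + (5/2)*(-202)) + 46059) = 1/((-4 - 505) + 46059) = 1/(-509 + 46059) = 1/45550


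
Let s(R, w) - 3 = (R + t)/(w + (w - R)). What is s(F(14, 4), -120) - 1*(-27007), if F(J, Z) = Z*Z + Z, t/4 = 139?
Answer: 1755506/65 ≈ 27008.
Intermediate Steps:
t = 556 (t = 4*139 = 556)
F(J, Z) = Z + Z² (F(J, Z) = Z² + Z = Z + Z²)
s(R, w) = 3 + (556 + R)/(-R + 2*w) (s(R, w) = 3 + (R + 556)/(w + (w - R)) = 3 + (556 + R)/(-R + 2*w))
s(F(14, 4), -120) - 1*(-27007) = 2*(-278 + 4*(1 + 4) - 3*(-120))/(4*(1 + 4) - 2*(-120)) - 1*(-27007) = 2*(-278 + 4*5 + 360)/(4*5 + 240) + 27007 = 2*(-278 + 20 + 360)/(20 + 240) + 27007 = 2*102/260 + 27007 = 2*(1/260)*102 + 27007 = 51/65 + 27007 = 1755506/65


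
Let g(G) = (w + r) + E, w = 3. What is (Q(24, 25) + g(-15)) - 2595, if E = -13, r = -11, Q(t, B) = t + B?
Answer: -2567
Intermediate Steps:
Q(t, B) = B + t
g(G) = -21 (g(G) = (3 - 11) - 13 = -8 - 13 = -21)
(Q(24, 25) + g(-15)) - 2595 = ((25 + 24) - 21) - 2595 = (49 - 21) - 2595 = 28 - 2595 = -2567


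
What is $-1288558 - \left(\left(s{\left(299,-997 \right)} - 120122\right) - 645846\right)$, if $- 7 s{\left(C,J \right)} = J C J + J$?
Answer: $41935652$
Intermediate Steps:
$s{\left(C,J \right)} = - \frac{J}{7} - \frac{C J^{2}}{7}$ ($s{\left(C,J \right)} = - \frac{J C J + J}{7} = - \frac{C J J + J}{7} = - \frac{C J^{2} + J}{7} = - \frac{J + C J^{2}}{7} = - \frac{J}{7} - \frac{C J^{2}}{7}$)
$-1288558 - \left(\left(s{\left(299,-997 \right)} - 120122\right) - 645846\right) = -1288558 - \left(\left(\left(- \frac{1}{7}\right) \left(-997\right) \left(1 + 299 \left(-997\right)\right) - 120122\right) - 645846\right) = -1288558 - \left(\left(\left(- \frac{1}{7}\right) \left(-997\right) \left(1 - 298103\right) - 120122\right) - 645846\right) = -1288558 - \left(\left(\left(- \frac{1}{7}\right) \left(-997\right) \left(-298102\right) - 120122\right) - 645846\right) = -1288558 - \left(\left(-42458242 - 120122\right) - 645846\right) = -1288558 - \left(-42578364 - 645846\right) = -1288558 - -43224210 = -1288558 + 43224210 = 41935652$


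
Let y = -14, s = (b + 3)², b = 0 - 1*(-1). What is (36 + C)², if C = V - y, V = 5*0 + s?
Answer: 4356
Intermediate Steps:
b = 1 (b = 0 + 1 = 1)
s = 16 (s = (1 + 3)² = 4² = 16)
V = 16 (V = 5*0 + 16 = 0 + 16 = 16)
C = 30 (C = 16 - 1*(-14) = 16 + 14 = 30)
(36 + C)² = (36 + 30)² = 66² = 4356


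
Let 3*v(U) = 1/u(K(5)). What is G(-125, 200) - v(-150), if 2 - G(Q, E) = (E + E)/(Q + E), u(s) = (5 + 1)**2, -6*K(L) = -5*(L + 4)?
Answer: -361/108 ≈ -3.3426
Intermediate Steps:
K(L) = 10/3 + 5*L/6 (K(L) = -(-5)*(L + 4)/6 = -(-5)*(4 + L)/6 = -(-20 - 5*L)/6 = 10/3 + 5*L/6)
u(s) = 36 (u(s) = 6**2 = 36)
G(Q, E) = 2 - 2*E/(E + Q) (G(Q, E) = 2 - (E + E)/(Q + E) = 2 - 2*E/(E + Q))
v(U) = 1/108 (v(U) = (1/3)/36 = (1/3)*(1/36) = 1/108)
G(-125, 200) - v(-150) = 2*(-125)/(200 - 125) - 1*1/108 = 2*(-125)/75 - 1/108 = 2*(-125)*(1/75) - 1/108 = -10/3 - 1/108 = -361/108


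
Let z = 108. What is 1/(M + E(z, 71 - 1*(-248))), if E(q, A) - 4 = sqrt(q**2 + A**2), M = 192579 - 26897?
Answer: 165686/27451737171 - 5*sqrt(4537)/27451737171 ≈ 6.0233e-6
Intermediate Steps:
M = 165682
E(q, A) = 4 + sqrt(A**2 + q**2) (E(q, A) = 4 + sqrt(q**2 + A**2) = 4 + sqrt(A**2 + q**2))
1/(M + E(z, 71 - 1*(-248))) = 1/(165682 + (4 + sqrt((71 - 1*(-248))**2 + 108**2))) = 1/(165682 + (4 + sqrt((71 + 248)**2 + 11664))) = 1/(165682 + (4 + sqrt(319**2 + 11664))) = 1/(165682 + (4 + sqrt(101761 + 11664))) = 1/(165682 + (4 + sqrt(113425))) = 1/(165682 + (4 + 5*sqrt(4537))) = 1/(165686 + 5*sqrt(4537))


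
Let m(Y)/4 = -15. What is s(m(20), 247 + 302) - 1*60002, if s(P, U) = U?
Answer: -59453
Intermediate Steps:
m(Y) = -60 (m(Y) = 4*(-15) = -60)
s(m(20), 247 + 302) - 1*60002 = (247 + 302) - 1*60002 = 549 - 60002 = -59453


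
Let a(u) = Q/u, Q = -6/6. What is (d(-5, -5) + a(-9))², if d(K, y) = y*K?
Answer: 51076/81 ≈ 630.57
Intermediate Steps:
d(K, y) = K*y
Q = -1 (Q = -6*⅙ = -1)
a(u) = -1/u
(d(-5, -5) + a(-9))² = (-5*(-5) - 1/(-9))² = (25 - 1*(-⅑))² = (25 + ⅑)² = (226/9)² = 51076/81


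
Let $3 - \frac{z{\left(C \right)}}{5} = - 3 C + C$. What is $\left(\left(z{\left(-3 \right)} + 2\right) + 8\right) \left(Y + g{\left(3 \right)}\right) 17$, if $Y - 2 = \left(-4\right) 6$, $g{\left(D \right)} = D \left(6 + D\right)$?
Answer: $-425$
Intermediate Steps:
$z{\left(C \right)} = 15 + 10 C$ ($z{\left(C \right)} = 15 - 5 \left(- 3 C + C\right) = 15 - 5 \left(- 2 C\right) = 15 + 10 C$)
$Y = -22$ ($Y = 2 - 24 = -22$)
$\left(\left(z{\left(-3 \right)} + 2\right) + 8\right) \left(Y + g{\left(3 \right)}\right) 17 = \left(\left(\left(15 + 10 \left(-3\right)\right) + 2\right) + 8\right) \left(-22 + 3 \left(6 + 3\right)\right) 17 = \left(\left(\left(15 - 30\right) + 2\right) + 8\right) \left(-22 + 3 \cdot 9\right) 17 = \left(\left(-15 + 2\right) + 8\right) \left(-22 + 27\right) 17 = \left(-13 + 8\right) 5 \cdot 17 = \left(-5\right) 5 \cdot 17 = \left(-25\right) 17 = -425$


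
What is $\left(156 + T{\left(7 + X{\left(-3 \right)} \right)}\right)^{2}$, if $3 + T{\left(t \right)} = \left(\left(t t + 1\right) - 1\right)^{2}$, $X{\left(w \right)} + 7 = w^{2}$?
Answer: $45077796$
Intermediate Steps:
$X{\left(w \right)} = -7 + w^{2}$
$T{\left(t \right)} = -3 + t^{4}$ ($T{\left(t \right)} = -3 + \left(\left(t t + 1\right) - 1\right)^{2} = -3 + \left(\left(t^{2} + 1\right) - 1\right)^{2} = -3 + \left(\left(1 + t^{2}\right) - 1\right)^{2} = -3 + \left(t^{2}\right)^{2} = -3 + t^{4}$)
$\left(156 + T{\left(7 + X{\left(-3 \right)} \right)}\right)^{2} = \left(156 - \left(3 - \left(7 - \left(7 - \left(-3\right)^{2}\right)\right)^{4}\right)\right)^{2} = \left(156 - \left(3 - \left(7 + \left(-7 + 9\right)\right)^{4}\right)\right)^{2} = \left(156 - \left(3 - \left(7 + 2\right)^{4}\right)\right)^{2} = \left(156 - \left(3 - 9^{4}\right)\right)^{2} = \left(156 + \left(-3 + 6561\right)\right)^{2} = \left(156 + 6558\right)^{2} = 6714^{2} = 45077796$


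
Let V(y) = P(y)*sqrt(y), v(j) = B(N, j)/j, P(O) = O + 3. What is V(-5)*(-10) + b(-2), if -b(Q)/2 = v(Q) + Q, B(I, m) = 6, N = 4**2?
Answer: 10 + 20*I*sqrt(5) ≈ 10.0 + 44.721*I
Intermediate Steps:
N = 16
P(O) = 3 + O
v(j) = 6/j
b(Q) = -12/Q - 2*Q (b(Q) = -2*(6/Q + Q) = -2*(Q + 6/Q) = -12/Q - 2*Q)
V(y) = sqrt(y)*(3 + y) (V(y) = (3 + y)*sqrt(y) = sqrt(y)*(3 + y))
V(-5)*(-10) + b(-2) = (sqrt(-5)*(3 - 5))*(-10) + (-12/(-2) - 2*(-2)) = ((I*sqrt(5))*(-2))*(-10) + (-12*(-1/2) + 4) = -2*I*sqrt(5)*(-10) + (6 + 4) = 20*I*sqrt(5) + 10 = 10 + 20*I*sqrt(5)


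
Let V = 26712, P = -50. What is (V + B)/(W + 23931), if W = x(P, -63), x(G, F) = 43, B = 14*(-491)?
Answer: 9919/11987 ≈ 0.82748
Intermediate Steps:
B = -6874
W = 43
(V + B)/(W + 23931) = (26712 - 6874)/(43 + 23931) = 19838/23974 = 19838*(1/23974) = 9919/11987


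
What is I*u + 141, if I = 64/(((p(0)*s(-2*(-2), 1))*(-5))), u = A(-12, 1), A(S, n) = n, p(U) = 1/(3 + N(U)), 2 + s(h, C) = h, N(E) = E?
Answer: 609/5 ≈ 121.80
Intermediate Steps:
s(h, C) = -2 + h
p(U) = 1/(3 + U)
u = 1
I = -96/5 (I = 64/((((-2 - 2*(-2))/(3 + 0))*(-5))) = 64/((((-2 + 4)/3)*(-5))) = 64/((((1/3)*2)*(-5))) = 64/(((2/3)*(-5))) = 64/(-10/3) = 64*(-3/10) = -96/5 ≈ -19.200)
I*u + 141 = -96/5*1 + 141 = -96/5 + 141 = 609/5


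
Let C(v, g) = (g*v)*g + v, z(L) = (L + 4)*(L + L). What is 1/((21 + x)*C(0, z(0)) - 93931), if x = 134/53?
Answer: -1/93931 ≈ -1.0646e-5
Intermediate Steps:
z(L) = 2*L*(4 + L) (z(L) = (4 + L)*(2*L) = 2*L*(4 + L))
C(v, g) = v + v*g² (C(v, g) = v*g² + v = v + v*g²)
x = 134/53 (x = 134*(1/53) = 134/53 ≈ 2.5283)
1/((21 + x)*C(0, z(0)) - 93931) = 1/((21 + 134/53)*(0*(1 + (2*0*(4 + 0))²)) - 93931) = 1/(1247*(0*(1 + (2*0*4)²))/53 - 93931) = 1/(1247*(0*(1 + 0²))/53 - 93931) = 1/(1247*(0*(1 + 0))/53 - 93931) = 1/(1247*(0*1)/53 - 93931) = 1/((1247/53)*0 - 93931) = 1/(0 - 93931) = 1/(-93931) = -1/93931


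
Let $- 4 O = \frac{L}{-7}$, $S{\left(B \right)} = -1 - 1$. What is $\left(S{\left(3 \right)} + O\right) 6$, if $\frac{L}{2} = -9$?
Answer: $- \frac{111}{7} \approx -15.857$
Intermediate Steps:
$L = -18$ ($L = 2 \left(-9\right) = -18$)
$S{\left(B \right)} = -2$
$O = - \frac{9}{14}$ ($O = - \frac{\left(-18\right) \frac{1}{-7}}{4} = - \frac{\left(-18\right) \left(- \frac{1}{7}\right)}{4} = \left(- \frac{1}{4}\right) \frac{18}{7} = - \frac{9}{14} \approx -0.64286$)
$\left(S{\left(3 \right)} + O\right) 6 = \left(-2 - \frac{9}{14}\right) 6 = \left(- \frac{37}{14}\right) 6 = - \frac{111}{7}$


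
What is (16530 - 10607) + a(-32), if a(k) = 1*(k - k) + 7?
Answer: 5930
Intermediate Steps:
a(k) = 7 (a(k) = 1*0 + 7 = 0 + 7 = 7)
(16530 - 10607) + a(-32) = (16530 - 10607) + 7 = 5923 + 7 = 5930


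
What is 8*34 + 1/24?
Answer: 6529/24 ≈ 272.04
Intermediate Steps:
8*34 + 1/24 = 272 + 1/24 = 6529/24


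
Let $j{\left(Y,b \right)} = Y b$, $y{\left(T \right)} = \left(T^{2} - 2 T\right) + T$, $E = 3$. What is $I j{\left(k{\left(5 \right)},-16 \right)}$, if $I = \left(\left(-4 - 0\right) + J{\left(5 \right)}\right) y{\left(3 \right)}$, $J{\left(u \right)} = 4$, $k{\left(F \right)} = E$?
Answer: $0$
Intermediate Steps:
$k{\left(F \right)} = 3$
$y{\left(T \right)} = T^{2} - T$
$I = 0$ ($I = \left(\left(-4 - 0\right) + 4\right) 3 \left(-1 + 3\right) = \left(\left(-4 + 0\right) + 4\right) 3 \cdot 2 = \left(-4 + 4\right) 6 = 0 \cdot 6 = 0$)
$I j{\left(k{\left(5 \right)},-16 \right)} = 0 \cdot 3 \left(-16\right) = 0 \left(-48\right) = 0$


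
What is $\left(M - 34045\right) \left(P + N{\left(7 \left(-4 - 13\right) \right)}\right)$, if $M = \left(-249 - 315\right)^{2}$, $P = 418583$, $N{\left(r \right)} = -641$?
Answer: $118716843042$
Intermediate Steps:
$M = 318096$ ($M = \left(-564\right)^{2} = 318096$)
$\left(M - 34045\right) \left(P + N{\left(7 \left(-4 - 13\right) \right)}\right) = \left(318096 - 34045\right) \left(418583 - 641\right) = 284051 \cdot 417942 = 118716843042$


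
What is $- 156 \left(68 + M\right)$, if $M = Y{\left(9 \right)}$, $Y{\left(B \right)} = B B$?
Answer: $-23244$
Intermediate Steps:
$Y{\left(B \right)} = B^{2}$
$M = 81$ ($M = 9^{2} = 81$)
$- 156 \left(68 + M\right) = - 156 \left(68 + 81\right) = \left(-156\right) 149 = -23244$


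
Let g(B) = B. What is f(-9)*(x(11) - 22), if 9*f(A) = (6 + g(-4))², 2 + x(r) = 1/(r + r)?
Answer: -1054/99 ≈ -10.646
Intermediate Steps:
x(r) = -2 + 1/(2*r) (x(r) = -2 + 1/(r + r) = -2 + 1/(2*r))
f(A) = 4/9 (f(A) = (6 - 4)²/9 = (⅑)*2² = (⅑)*4 = 4/9)
f(-9)*(x(11) - 22) = 4*((-2 + (½)/11) - 22)/9 = 4*((-2 + (½)*(1/11)) - 22)/9 = 4*((-2 + 1/22) - 22)/9 = 4*(-43/22 - 22)/9 = (4/9)*(-527/22) = -1054/99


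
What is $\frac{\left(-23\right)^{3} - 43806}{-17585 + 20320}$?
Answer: $- \frac{55973}{2735} \approx -20.465$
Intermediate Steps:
$\frac{\left(-23\right)^{3} - 43806}{-17585 + 20320} = \frac{-12167 - 43806}{2735} = \left(-55973\right) \frac{1}{2735} = - \frac{55973}{2735}$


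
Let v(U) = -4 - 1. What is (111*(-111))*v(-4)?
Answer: 61605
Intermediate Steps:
v(U) = -5
(111*(-111))*v(-4) = (111*(-111))*(-5) = -12321*(-5) = 61605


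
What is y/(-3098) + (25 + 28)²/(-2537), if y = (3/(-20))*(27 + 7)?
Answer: -86893433/78596260 ≈ -1.1056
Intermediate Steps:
y = -51/10 (y = (3*(-1/20))*34 = -3/20*34 = -51/10 ≈ -5.1000)
y/(-3098) + (25 + 28)²/(-2537) = -51/10/(-3098) + (25 + 28)²/(-2537) = -51/10*(-1/3098) + 53²*(-1/2537) = 51/30980 + 2809*(-1/2537) = 51/30980 - 2809/2537 = -86893433/78596260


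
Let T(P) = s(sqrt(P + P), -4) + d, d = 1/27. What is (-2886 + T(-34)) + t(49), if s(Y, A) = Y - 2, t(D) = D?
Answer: -76652/27 + 2*I*sqrt(17) ≈ -2839.0 + 8.2462*I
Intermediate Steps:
s(Y, A) = -2 + Y
d = 1/27 ≈ 0.037037
T(P) = -53/27 + sqrt(2)*sqrt(P) (T(P) = (-2 + sqrt(P + P)) + 1/27 = (-2 + sqrt(2*P)) + 1/27 = (-2 + sqrt(2)*sqrt(P)) + 1/27 = -53/27 + sqrt(2)*sqrt(P))
(-2886 + T(-34)) + t(49) = (-2886 + (-53/27 + sqrt(2)*sqrt(-34))) + 49 = (-2886 + (-53/27 + sqrt(2)*(I*sqrt(34)))) + 49 = (-2886 + (-53/27 + 2*I*sqrt(17))) + 49 = (-77975/27 + 2*I*sqrt(17)) + 49 = -76652/27 + 2*I*sqrt(17)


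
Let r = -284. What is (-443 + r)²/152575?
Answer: 528529/152575 ≈ 3.4641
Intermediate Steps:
(-443 + r)²/152575 = (-443 - 284)²/152575 = (-727)²*(1/152575) = 528529*(1/152575) = 528529/152575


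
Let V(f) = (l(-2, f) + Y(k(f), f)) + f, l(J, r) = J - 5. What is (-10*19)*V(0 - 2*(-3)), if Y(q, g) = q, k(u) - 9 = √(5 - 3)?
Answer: -1520 - 190*√2 ≈ -1788.7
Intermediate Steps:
k(u) = 9 + √2 (k(u) = 9 + √(5 - 3) = 9 + √2)
l(J, r) = -5 + J
V(f) = 2 + f + √2 (V(f) = ((-5 - 2) + (9 + √2)) + f = (-7 + (9 + √2)) + f = (2 + √2) + f = 2 + f + √2)
(-10*19)*V(0 - 2*(-3)) = (-10*19)*(2 + (0 - 2*(-3)) + √2) = -190*(2 + (0 + 6) + √2) = -190*(2 + 6 + √2) = -190*(8 + √2) = -1520 - 190*√2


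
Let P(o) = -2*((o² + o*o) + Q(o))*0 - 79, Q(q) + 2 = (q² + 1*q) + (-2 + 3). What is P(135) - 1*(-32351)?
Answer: 32272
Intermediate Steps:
Q(q) = -1 + q + q² (Q(q) = -2 + ((q² + 1*q) + (-2 + 3)) = -2 + ((q² + q) + 1) = -2 + ((q + q²) + 1) = -2 + (1 + q + q²) = -1 + q + q²)
P(o) = -79 (P(o) = -2*((o² + o*o) + (-1 + o + o²))*0 - 79 = -2*((o² + o²) + (-1 + o + o²))*0 - 79 = -2*(2*o² + (-1 + o + o²))*0 - 79 = -2*(-1 + o + 3*o²)*0 - 79 = (2 - 6*o² - 2*o)*0 - 79 = 0 - 79 = -79)
P(135) - 1*(-32351) = -79 - 1*(-32351) = -79 + 32351 = 32272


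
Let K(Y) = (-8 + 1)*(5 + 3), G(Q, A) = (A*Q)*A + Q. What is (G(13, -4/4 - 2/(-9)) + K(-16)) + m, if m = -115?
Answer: -12161/81 ≈ -150.14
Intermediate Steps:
G(Q, A) = Q + Q*A**2 (G(Q, A) = Q*A**2 + Q = Q + Q*A**2)
K(Y) = -56 (K(Y) = -7*8 = -56)
(G(13, -4/4 - 2/(-9)) + K(-16)) + m = (13*(1 + (-4/4 - 2/(-9))**2) - 56) - 115 = (13*(1 + (-4*1/4 - 2*(-1/9))**2) - 56) - 115 = (13*(1 + (-1 + 2/9)**2) - 56) - 115 = (13*(1 + (-7/9)**2) - 56) - 115 = (13*(1 + 49/81) - 56) - 115 = (13*(130/81) - 56) - 115 = (1690/81 - 56) - 115 = -2846/81 - 115 = -12161/81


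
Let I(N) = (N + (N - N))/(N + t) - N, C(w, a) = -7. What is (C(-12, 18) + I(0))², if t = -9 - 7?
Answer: 49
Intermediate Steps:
t = -16
I(N) = -N + N/(-16 + N) (I(N) = (N + (N - N))/(N - 16) - N = (N + 0)/(-16 + N) - N = N/(-16 + N) - N = -N + N/(-16 + N))
(C(-12, 18) + I(0))² = (-7 + 0*(17 - 1*0)/(-16 + 0))² = (-7 + 0*(17 + 0)/(-16))² = (-7 + 0*(-1/16)*17)² = (-7 + 0)² = (-7)² = 49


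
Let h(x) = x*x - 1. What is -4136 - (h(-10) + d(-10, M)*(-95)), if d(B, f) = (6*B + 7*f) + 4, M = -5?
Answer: -12880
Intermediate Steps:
h(x) = -1 + x**2 (h(x) = x**2 - 1 = -1 + x**2)
d(B, f) = 4 + 6*B + 7*f
-4136 - (h(-10) + d(-10, M)*(-95)) = -4136 - ((-1 + (-10)**2) + (4 + 6*(-10) + 7*(-5))*(-95)) = -4136 - ((-1 + 100) + (4 - 60 - 35)*(-95)) = -4136 - (99 - 91*(-95)) = -4136 - (99 + 8645) = -4136 - 1*8744 = -4136 - 8744 = -12880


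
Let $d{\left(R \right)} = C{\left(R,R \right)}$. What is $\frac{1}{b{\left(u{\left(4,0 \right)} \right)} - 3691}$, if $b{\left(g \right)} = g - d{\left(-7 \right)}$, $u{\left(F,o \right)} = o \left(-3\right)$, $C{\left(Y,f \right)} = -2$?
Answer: $- \frac{1}{3689} \approx -0.00027108$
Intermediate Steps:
$d{\left(R \right)} = -2$
$u{\left(F,o \right)} = - 3 o$
$b{\left(g \right)} = 2 + g$ ($b{\left(g \right)} = g - -2 = g + 2 = 2 + g$)
$\frac{1}{b{\left(u{\left(4,0 \right)} \right)} - 3691} = \frac{1}{\left(2 - 0\right) - 3691} = \frac{1}{\left(2 + 0\right) - 3691} = \frac{1}{2 - 3691} = \frac{1}{-3689} = - \frac{1}{3689}$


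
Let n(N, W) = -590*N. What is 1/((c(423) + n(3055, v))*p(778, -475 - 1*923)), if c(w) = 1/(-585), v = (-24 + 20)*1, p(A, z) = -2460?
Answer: 39/172927053164 ≈ 2.2553e-10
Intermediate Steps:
v = -4 (v = -4*1 = -4)
c(w) = -1/585
1/((c(423) + n(3055, v))*p(778, -475 - 1*923)) = 1/(-1/585 - 590*3055*(-2460)) = -1/2460/(-1/585 - 1802450) = -1/2460/(-1054433251/585) = -585/1054433251*(-1/2460) = 39/172927053164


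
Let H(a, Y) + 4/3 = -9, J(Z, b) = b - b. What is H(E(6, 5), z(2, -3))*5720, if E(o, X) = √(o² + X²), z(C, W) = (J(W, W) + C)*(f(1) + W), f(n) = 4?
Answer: -177320/3 ≈ -59107.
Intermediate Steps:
J(Z, b) = 0
z(C, W) = C*(4 + W) (z(C, W) = (0 + C)*(4 + W) = C*(4 + W))
E(o, X) = √(X² + o²)
H(a, Y) = -31/3 (H(a, Y) = -4/3 - 9 = -31/3)
H(E(6, 5), z(2, -3))*5720 = -31/3*5720 = -177320/3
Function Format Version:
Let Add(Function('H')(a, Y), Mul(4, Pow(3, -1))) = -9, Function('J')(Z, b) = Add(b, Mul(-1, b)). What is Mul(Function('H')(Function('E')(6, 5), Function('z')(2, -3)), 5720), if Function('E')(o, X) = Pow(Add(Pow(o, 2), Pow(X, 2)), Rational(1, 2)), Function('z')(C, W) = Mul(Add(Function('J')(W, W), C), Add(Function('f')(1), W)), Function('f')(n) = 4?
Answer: Rational(-177320, 3) ≈ -59107.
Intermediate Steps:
Function('J')(Z, b) = 0
Function('z')(C, W) = Mul(C, Add(4, W)) (Function('z')(C, W) = Mul(Add(0, C), Add(4, W)) = Mul(C, Add(4, W)))
Function('E')(o, X) = Pow(Add(Pow(X, 2), Pow(o, 2)), Rational(1, 2))
Function('H')(a, Y) = Rational(-31, 3) (Function('H')(a, Y) = Add(Rational(-4, 3), -9) = Rational(-31, 3))
Mul(Function('H')(Function('E')(6, 5), Function('z')(2, -3)), 5720) = Mul(Rational(-31, 3), 5720) = Rational(-177320, 3)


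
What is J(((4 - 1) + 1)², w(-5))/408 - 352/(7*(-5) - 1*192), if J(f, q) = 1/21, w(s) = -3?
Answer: 3016163/1944936 ≈ 1.5508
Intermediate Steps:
J(f, q) = 1/21
J(((4 - 1) + 1)², w(-5))/408 - 352/(7*(-5) - 1*192) = (1/21)/408 - 352/(7*(-5) - 1*192) = (1/21)*(1/408) - 352/(-35 - 192) = 1/8568 - 352/(-227) = 1/8568 - 352*(-1/227) = 1/8568 + 352/227 = 3016163/1944936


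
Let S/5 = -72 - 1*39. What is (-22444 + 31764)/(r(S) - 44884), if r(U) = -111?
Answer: -1864/8999 ≈ -0.20713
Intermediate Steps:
S = -555 (S = 5*(-72 - 1*39) = 5*(-72 - 39) = 5*(-111) = -555)
(-22444 + 31764)/(r(S) - 44884) = (-22444 + 31764)/(-111 - 44884) = 9320/(-44995) = 9320*(-1/44995) = -1864/8999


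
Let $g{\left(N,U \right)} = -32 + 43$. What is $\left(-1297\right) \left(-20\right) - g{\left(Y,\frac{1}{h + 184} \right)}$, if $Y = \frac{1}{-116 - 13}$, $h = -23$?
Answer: $25929$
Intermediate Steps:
$Y = - \frac{1}{129}$ ($Y = \frac{1}{-129} = - \frac{1}{129} \approx -0.0077519$)
$g{\left(N,U \right)} = 11$
$\left(-1297\right) \left(-20\right) - g{\left(Y,\frac{1}{h + 184} \right)} = \left(-1297\right) \left(-20\right) - 11 = 25940 - 11 = 25929$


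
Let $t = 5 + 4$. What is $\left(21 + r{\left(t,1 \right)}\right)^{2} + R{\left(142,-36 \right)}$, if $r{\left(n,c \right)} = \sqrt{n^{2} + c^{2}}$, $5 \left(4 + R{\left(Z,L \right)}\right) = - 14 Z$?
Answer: $\frac{607}{5} + 42 \sqrt{82} \approx 501.73$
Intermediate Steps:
$t = 9$
$R{\left(Z,L \right)} = -4 - \frac{14 Z}{5}$ ($R{\left(Z,L \right)} = -4 + \frac{\left(-14\right) Z}{5} = -4 - \frac{14 Z}{5}$)
$r{\left(n,c \right)} = \sqrt{c^{2} + n^{2}}$
$\left(21 + r{\left(t,1 \right)}\right)^{2} + R{\left(142,-36 \right)} = \left(21 + \sqrt{1^{2} + 9^{2}}\right)^{2} - \frac{2008}{5} = \left(21 + \sqrt{1 + 81}\right)^{2} - \frac{2008}{5} = \left(21 + \sqrt{82}\right)^{2} - \frac{2008}{5} = - \frac{2008}{5} + \left(21 + \sqrt{82}\right)^{2}$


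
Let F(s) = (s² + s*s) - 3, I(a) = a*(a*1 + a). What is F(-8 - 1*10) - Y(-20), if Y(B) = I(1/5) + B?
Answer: 16623/25 ≈ 664.92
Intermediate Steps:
I(a) = 2*a² (I(a) = a*(a + a) = a*(2*a) = 2*a²)
Y(B) = 2/25 + B (Y(B) = 2*(1/5)² + B = 2*(1*(⅕))² + B = 2*(⅕)² + B = 2*(1/25) + B = 2/25 + B)
F(s) = -3 + 2*s² (F(s) = (s² + s²) - 3 = 2*s² - 3 = -3 + 2*s²)
F(-8 - 1*10) - Y(-20) = (-3 + 2*(-8 - 1*10)²) - (2/25 - 20) = (-3 + 2*(-8 - 10)²) - 1*(-498/25) = (-3 + 2*(-18)²) + 498/25 = (-3 + 2*324) + 498/25 = (-3 + 648) + 498/25 = 645 + 498/25 = 16623/25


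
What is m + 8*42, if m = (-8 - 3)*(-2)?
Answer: 358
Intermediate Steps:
m = 22 (m = -11*(-2) = 22)
m + 8*42 = 22 + 8*42 = 22 + 336 = 358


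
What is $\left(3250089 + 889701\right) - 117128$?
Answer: $4022662$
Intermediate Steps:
$\left(3250089 + 889701\right) - 117128 = 4139790 - 117128 = 4022662$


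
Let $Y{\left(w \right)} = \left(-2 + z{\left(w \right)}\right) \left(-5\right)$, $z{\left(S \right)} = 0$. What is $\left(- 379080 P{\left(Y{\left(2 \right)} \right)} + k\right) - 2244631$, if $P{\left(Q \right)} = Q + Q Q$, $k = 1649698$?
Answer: $-42293733$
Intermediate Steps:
$Y{\left(w \right)} = 10$ ($Y{\left(w \right)} = \left(-2 + 0\right) \left(-5\right) = \left(-2\right) \left(-5\right) = 10$)
$P{\left(Q \right)} = Q + Q^{2}$
$\left(- 379080 P{\left(Y{\left(2 \right)} \right)} + k\right) - 2244631 = \left(- 379080 \cdot 10 \left(1 + 10\right) + 1649698\right) - 2244631 = \left(- 379080 \cdot 10 \cdot 11 + 1649698\right) - 2244631 = \left(\left(-379080\right) 110 + 1649698\right) - 2244631 = \left(-41698800 + 1649698\right) - 2244631 = -40049102 - 2244631 = -42293733$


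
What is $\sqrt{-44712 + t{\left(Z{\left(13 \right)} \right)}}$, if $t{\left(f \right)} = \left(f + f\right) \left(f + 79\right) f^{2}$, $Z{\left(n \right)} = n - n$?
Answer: $18 i \sqrt{138} \approx 211.45 i$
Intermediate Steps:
$Z{\left(n \right)} = 0$
$t{\left(f \right)} = 2 f^{3} \left(79 + f\right)$ ($t{\left(f \right)} = 2 f \left(79 + f\right) f^{2} = 2 f^{3} \left(79 + f\right)$)
$\sqrt{-44712 + t{\left(Z{\left(13 \right)} \right)}} = \sqrt{-44712 + 2 \cdot 0^{3} \left(79 + 0\right)} = \sqrt{-44712 + 2 \cdot 0 \cdot 79} = \sqrt{-44712 + 0} = \sqrt{-44712} = 18 i \sqrt{138}$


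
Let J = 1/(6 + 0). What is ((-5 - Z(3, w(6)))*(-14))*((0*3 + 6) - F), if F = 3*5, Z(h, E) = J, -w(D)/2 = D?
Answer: -651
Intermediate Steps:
w(D) = -2*D
J = ⅙ (J = 1/6 = ⅙ ≈ 0.16667)
Z(h, E) = ⅙
F = 15
((-5 - Z(3, w(6)))*(-14))*((0*3 + 6) - F) = ((-5 - 1*⅙)*(-14))*((0*3 + 6) - 1*15) = ((-5 - ⅙)*(-14))*((0 + 6) - 15) = (-31/6*(-14))*(6 - 15) = (217/3)*(-9) = -651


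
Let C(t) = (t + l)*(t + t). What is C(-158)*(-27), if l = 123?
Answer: -298620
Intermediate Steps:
C(t) = 2*t*(123 + t) (C(t) = (t + 123)*(t + t) = (123 + t)*(2*t) = 2*t*(123 + t))
C(-158)*(-27) = (2*(-158)*(123 - 158))*(-27) = (2*(-158)*(-35))*(-27) = 11060*(-27) = -298620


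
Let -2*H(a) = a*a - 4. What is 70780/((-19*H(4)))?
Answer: 35390/57 ≈ 620.88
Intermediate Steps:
H(a) = 2 - a²/2 (H(a) = -(a*a - 4)/2 = -(a² - 4)/2 = -(-4 + a²)/2 = 2 - a²/2)
70780/((-19*H(4))) = 70780/((-19*(2 - ½*4²))) = 70780/((-19*(2 - ½*16))) = 70780/((-19*(2 - 8))) = 70780/((-19*(-6))) = 70780/114 = 70780*(1/114) = 35390/57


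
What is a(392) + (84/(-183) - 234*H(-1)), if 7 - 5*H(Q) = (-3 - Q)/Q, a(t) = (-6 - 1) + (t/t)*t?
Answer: 9183/61 ≈ 150.54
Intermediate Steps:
a(t) = -7 + t (a(t) = -7 + 1*t = -7 + t)
H(Q) = 7/5 - (-3 - Q)/(5*Q)
a(392) + (84/(-183) - 234*H(-1)) = (-7 + 392) + (84/(-183) - 234*(3 + 8*(-1))/(5*(-1))) = 385 + (84*(-1/183) - 234*(-1)*(3 - 8)/5) = 385 + (-28/61 - 234*(-1)*(-5)/5) = 385 + (-28/61 - 234*1) = 385 + (-28/61 - 234) = 385 - 14302/61 = 9183/61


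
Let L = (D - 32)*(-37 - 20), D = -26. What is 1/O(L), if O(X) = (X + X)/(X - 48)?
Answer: 543/1102 ≈ 0.49274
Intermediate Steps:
L = 3306 (L = (-26 - 32)*(-37 - 20) = -58*(-57) = 3306)
O(X) = 2*X/(-48 + X) (O(X) = (2*X)/(-48 + X) = 2*X/(-48 + X))
1/O(L) = 1/(2*3306/(-48 + 3306)) = 1/(2*3306/3258) = 1/(2*3306*(1/3258)) = 1/(1102/543) = 543/1102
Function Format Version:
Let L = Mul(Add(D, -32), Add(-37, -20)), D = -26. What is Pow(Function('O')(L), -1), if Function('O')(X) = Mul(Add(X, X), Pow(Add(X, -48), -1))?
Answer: Rational(543, 1102) ≈ 0.49274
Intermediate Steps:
L = 3306 (L = Mul(Add(-26, -32), Add(-37, -20)) = Mul(-58, -57) = 3306)
Function('O')(X) = Mul(2, X, Pow(Add(-48, X), -1)) (Function('O')(X) = Mul(Mul(2, X), Pow(Add(-48, X), -1)) = Mul(2, X, Pow(Add(-48, X), -1)))
Pow(Function('O')(L), -1) = Pow(Mul(2, 3306, Pow(Add(-48, 3306), -1)), -1) = Pow(Mul(2, 3306, Pow(3258, -1)), -1) = Pow(Mul(2, 3306, Rational(1, 3258)), -1) = Pow(Rational(1102, 543), -1) = Rational(543, 1102)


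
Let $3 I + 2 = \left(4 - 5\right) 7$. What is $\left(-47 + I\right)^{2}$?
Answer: $2500$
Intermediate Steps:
$I = -3$ ($I = - \frac{2}{3} + \frac{\left(4 - 5\right) 7}{3} = - \frac{2}{3} + \frac{\left(-1\right) 7}{3} = - \frac{2}{3} + \frac{1}{3} \left(-7\right) = - \frac{2}{3} - \frac{7}{3} = -3$)
$\left(-47 + I\right)^{2} = \left(-47 - 3\right)^{2} = \left(-50\right)^{2} = 2500$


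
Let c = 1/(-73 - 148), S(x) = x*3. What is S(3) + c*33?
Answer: 1956/221 ≈ 8.8507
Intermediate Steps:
S(x) = 3*x
c = -1/221 (c = 1/(-221) = -1/221 ≈ -0.0045249)
S(3) + c*33 = 3*3 - 1/221*33 = 9 - 33/221 = 1956/221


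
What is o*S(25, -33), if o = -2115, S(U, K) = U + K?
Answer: 16920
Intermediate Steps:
S(U, K) = K + U
o*S(25, -33) = -2115*(-33 + 25) = -2115*(-8) = 16920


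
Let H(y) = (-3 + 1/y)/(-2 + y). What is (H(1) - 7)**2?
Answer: 25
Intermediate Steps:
H(y) = (-3 + 1/y)/(-2 + y)
(H(1) - 7)**2 = ((1 - 3*1)/(1*(-2 + 1)) - 7)**2 = (1*(1 - 3)/(-1) - 7)**2 = (1*(-1)*(-2) - 7)**2 = (2 - 7)**2 = (-5)**2 = 25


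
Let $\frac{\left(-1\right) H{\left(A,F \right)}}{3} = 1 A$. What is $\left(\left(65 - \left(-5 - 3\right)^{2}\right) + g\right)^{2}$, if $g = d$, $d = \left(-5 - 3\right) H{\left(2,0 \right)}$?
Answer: $2401$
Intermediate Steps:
$H{\left(A,F \right)} = - 3 A$ ($H{\left(A,F \right)} = - 3 \cdot 1 A = - 3 A$)
$d = 48$ ($d = \left(-5 - 3\right) \left(\left(-3\right) 2\right) = \left(-5 - 3\right) \left(-6\right) = \left(-8\right) \left(-6\right) = 48$)
$g = 48$
$\left(\left(65 - \left(-5 - 3\right)^{2}\right) + g\right)^{2} = \left(\left(65 - \left(-5 - 3\right)^{2}\right) + 48\right)^{2} = \left(\left(65 - \left(-8\right)^{2}\right) + 48\right)^{2} = \left(\left(65 - 64\right) + 48\right)^{2} = \left(1 + 48\right)^{2} = 49^{2} = 2401$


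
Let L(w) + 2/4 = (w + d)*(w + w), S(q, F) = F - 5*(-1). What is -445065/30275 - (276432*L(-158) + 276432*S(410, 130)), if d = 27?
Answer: -69513574899693/6055 ≈ -1.1480e+10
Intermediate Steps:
S(q, F) = 5 + F (S(q, F) = F + 5 = 5 + F)
L(w) = -½ + 2*w*(27 + w) (L(w) = -½ + (w + 27)*(w + w) = -½ + (27 + w)*(2*w) = -½ + 2*w*(27 + w))
-445065/30275 - (276432*L(-158) + 276432*S(410, 130)) = -445065/30275 - 276432/(1/((-½ + 2*(-158)² + 54*(-158)) + (5 + 130))) = -445065*1/30275 - 276432/(1/((-½ + 2*24964 - 8532) + 135)) = -89013/6055 - 276432/(1/((-½ + 49928 - 8532) + 135)) = -89013/6055 - 276432/(1/(82791/2 + 135)) = -89013/6055 - 276432/(1/(83061/2)) = -89013/6055 - 276432/2/83061 = -89013/6055 - 276432*83061/2 = -89013/6055 - 11480359176 = -69513574899693/6055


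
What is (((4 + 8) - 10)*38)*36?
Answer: 2736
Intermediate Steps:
(((4 + 8) - 10)*38)*36 = ((12 - 10)*38)*36 = (2*38)*36 = 76*36 = 2736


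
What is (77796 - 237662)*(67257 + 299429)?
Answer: -58620624076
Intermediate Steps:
(77796 - 237662)*(67257 + 299429) = -159866*366686 = -58620624076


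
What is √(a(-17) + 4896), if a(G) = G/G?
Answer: √4897 ≈ 69.979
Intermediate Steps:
a(G) = 1
√(a(-17) + 4896) = √(1 + 4896) = √4897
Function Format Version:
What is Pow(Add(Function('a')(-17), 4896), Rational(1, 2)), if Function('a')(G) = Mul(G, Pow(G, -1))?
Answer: Pow(4897, Rational(1, 2)) ≈ 69.979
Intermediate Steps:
Function('a')(G) = 1
Pow(Add(Function('a')(-17), 4896), Rational(1, 2)) = Pow(Add(1, 4896), Rational(1, 2)) = Pow(4897, Rational(1, 2))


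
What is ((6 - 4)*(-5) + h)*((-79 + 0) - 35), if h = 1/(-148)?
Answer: 84417/74 ≈ 1140.8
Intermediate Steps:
h = -1/148 ≈ -0.0067568
((6 - 4)*(-5) + h)*((-79 + 0) - 35) = ((6 - 4)*(-5) - 1/148)*((-79 + 0) - 35) = (2*(-5) - 1/148)*(-79 - 35) = (-10 - 1/148)*(-114) = -1481/148*(-114) = 84417/74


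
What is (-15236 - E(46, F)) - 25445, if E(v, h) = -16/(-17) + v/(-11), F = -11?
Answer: -7606741/187 ≈ -40678.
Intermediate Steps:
E(v, h) = 16/17 - v/11 (E(v, h) = -16*(-1/17) + v*(-1/11) = 16/17 - v/11)
(-15236 - E(46, F)) - 25445 = (-15236 - (16/17 - 1/11*46)) - 25445 = (-15236 - (16/17 - 46/11)) - 25445 = (-15236 - 1*(-606/187)) - 25445 = (-15236 + 606/187) - 25445 = -2848526/187 - 25445 = -7606741/187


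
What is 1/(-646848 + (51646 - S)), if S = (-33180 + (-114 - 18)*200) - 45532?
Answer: -1/490090 ≈ -2.0404e-6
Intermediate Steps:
S = -105112 (S = (-33180 - 132*200) - 45532 = (-33180 - 26400) - 45532 = -59580 - 45532 = -105112)
1/(-646848 + (51646 - S)) = 1/(-646848 + (51646 - 1*(-105112))) = 1/(-646848 + (51646 + 105112)) = 1/(-646848 + 156758) = 1/(-490090) = -1/490090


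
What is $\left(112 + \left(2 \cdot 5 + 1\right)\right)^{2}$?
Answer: $15129$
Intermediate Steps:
$\left(112 + \left(2 \cdot 5 + 1\right)\right)^{2} = \left(112 + \left(10 + 1\right)\right)^{2} = \left(112 + 11\right)^{2} = 123^{2} = 15129$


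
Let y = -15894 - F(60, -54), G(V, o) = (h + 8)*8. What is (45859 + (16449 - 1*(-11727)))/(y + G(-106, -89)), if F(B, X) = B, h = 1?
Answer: -74035/15882 ≈ -4.6616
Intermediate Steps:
G(V, o) = 72 (G(V, o) = (1 + 8)*8 = 9*8 = 72)
y = -15954 (y = -15894 - 1*60 = -15894 - 60 = -15954)
(45859 + (16449 - 1*(-11727)))/(y + G(-106, -89)) = (45859 + (16449 - 1*(-11727)))/(-15954 + 72) = (45859 + (16449 + 11727))/(-15882) = (45859 + 28176)*(-1/15882) = 74035*(-1/15882) = -74035/15882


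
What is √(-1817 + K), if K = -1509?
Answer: I*√3326 ≈ 57.672*I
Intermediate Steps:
√(-1817 + K) = √(-1817 - 1509) = √(-3326) = I*√3326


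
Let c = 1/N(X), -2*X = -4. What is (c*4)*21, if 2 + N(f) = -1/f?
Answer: -168/5 ≈ -33.600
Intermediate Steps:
X = 2 (X = -1/2*(-4) = 2)
N(f) = -2 - 1/f
c = -2/5 (c = 1/(-2 - 1/2) = 1/(-5/2) = -2/5 ≈ -0.40000)
(c*4)*21 = -2/5*4*21 = -8/5*21 = -168/5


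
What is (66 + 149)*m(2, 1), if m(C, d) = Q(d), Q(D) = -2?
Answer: -430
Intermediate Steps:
m(C, d) = -2
(66 + 149)*m(2, 1) = (66 + 149)*(-2) = 215*(-2) = -430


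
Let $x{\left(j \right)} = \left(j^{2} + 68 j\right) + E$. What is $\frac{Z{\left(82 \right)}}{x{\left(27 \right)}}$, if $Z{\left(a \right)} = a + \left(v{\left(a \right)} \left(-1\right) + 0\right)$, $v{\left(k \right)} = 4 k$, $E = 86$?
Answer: $- \frac{246}{2651} \approx -0.092795$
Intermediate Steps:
$Z{\left(a \right)} = - 3 a$ ($Z{\left(a \right)} = a + \left(4 a \left(-1\right) + 0\right) = a + \left(- 4 a + 0\right) = a - 4 a = - 3 a$)
$x{\left(j \right)} = 86 + j^{2} + 68 j$ ($x{\left(j \right)} = \left(j^{2} + 68 j\right) + 86 = 86 + j^{2} + 68 j$)
$\frac{Z{\left(82 \right)}}{x{\left(27 \right)}} = \frac{\left(-3\right) 82}{86 + 27^{2} + 68 \cdot 27} = - \frac{246}{86 + 729 + 1836} = - \frac{246}{2651}$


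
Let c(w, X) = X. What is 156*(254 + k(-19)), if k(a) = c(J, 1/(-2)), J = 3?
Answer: 39546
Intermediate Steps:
k(a) = -½ (k(a) = 1/(-2) = -½)
156*(254 + k(-19)) = 156*(254 - ½) = 156*(507/2) = 39546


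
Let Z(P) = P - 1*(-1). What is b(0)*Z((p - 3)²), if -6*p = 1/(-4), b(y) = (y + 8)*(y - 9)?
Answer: -5617/8 ≈ -702.13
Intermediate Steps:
b(y) = (-9 + y)*(8 + y) (b(y) = (8 + y)*(-9 + y) = (-9 + y)*(8 + y))
p = 1/24 (p = -⅙/(-4) = -⅙*(-¼) = 1/24 ≈ 0.041667)
Z(P) = 1 + P (Z(P) = P + 1 = 1 + P)
b(0)*Z((p - 3)²) = (-72 + 0² - 1*0)*(1 + (1/24 - 3)²) = (-72 + 0 + 0)*(1 + (-71/24)²) = -72*(1 + 5041/576) = -72*5617/576 = -5617/8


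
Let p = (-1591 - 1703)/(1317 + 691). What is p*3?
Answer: -4941/1004 ≈ -4.9213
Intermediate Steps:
p = -1647/1004 (p = -3294/2008 = -3294*1/2008 = -1647/1004 ≈ -1.6404)
p*3 = -1647/1004*3 = -4941/1004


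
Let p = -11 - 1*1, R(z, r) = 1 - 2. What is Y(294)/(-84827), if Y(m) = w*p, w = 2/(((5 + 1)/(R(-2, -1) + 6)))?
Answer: 20/84827 ≈ 0.00023577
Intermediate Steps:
R(z, r) = -1
w = 5/3 (w = 2/(((5 + 1)/(-1 + 6))) = 2/((6/5)) = 2/((6*(⅕))) = 2/(6/5) = 2*(⅚) = 5/3 ≈ 1.6667)
p = -12 (p = -11 - 1 = -12)
Y(m) = -20 (Y(m) = (5/3)*(-12) = -20)
Y(294)/(-84827) = -20/(-84827) = -20*(-1/84827) = 20/84827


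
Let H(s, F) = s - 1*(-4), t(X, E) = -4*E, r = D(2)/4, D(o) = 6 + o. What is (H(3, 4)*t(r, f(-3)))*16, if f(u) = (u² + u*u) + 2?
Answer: -8960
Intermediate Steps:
f(u) = 2 + 2*u² (f(u) = (u² + u²) + 2 = 2*u² + 2 = 2 + 2*u²)
r = 2 (r = (6 + 2)/4 = 8*(¼) = 2)
H(s, F) = 4 + s (H(s, F) = s + 4 = 4 + s)
(H(3, 4)*t(r, f(-3)))*16 = ((4 + 3)*(-4*(2 + 2*(-3)²)))*16 = (7*(-4*(2 + 2*9)))*16 = (7*(-4*(2 + 18)))*16 = (7*(-4*20))*16 = (7*(-80))*16 = -560*16 = -8960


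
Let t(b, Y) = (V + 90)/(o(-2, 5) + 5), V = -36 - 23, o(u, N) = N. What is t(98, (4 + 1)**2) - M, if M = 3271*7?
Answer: -228939/10 ≈ -22894.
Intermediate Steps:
M = 22897
V = -59
t(b, Y) = 31/10 (t(b, Y) = (-59 + 90)/(5 + 5) = 31/10)
t(98, (4 + 1)**2) - M = 31/10 - 1*22897 = 31/10 - 22897 = -228939/10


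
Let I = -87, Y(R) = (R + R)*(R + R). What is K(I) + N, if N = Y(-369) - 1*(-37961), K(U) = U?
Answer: 582518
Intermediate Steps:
Y(R) = 4*R**2 (Y(R) = (2*R)*(2*R) = 4*R**2)
N = 582605 (N = 4*(-369)**2 - 1*(-37961) = 4*136161 + 37961 = 544644 + 37961 = 582605)
K(I) + N = -87 + 582605 = 582518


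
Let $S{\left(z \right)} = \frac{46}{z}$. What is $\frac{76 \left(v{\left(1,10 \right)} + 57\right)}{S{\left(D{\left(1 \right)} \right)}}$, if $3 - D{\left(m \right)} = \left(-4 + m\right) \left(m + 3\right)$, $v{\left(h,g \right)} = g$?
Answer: $\frac{38190}{23} \approx 1660.4$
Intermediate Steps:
$D{\left(m \right)} = 3 - \left(-4 + m\right) \left(3 + m\right)$ ($D{\left(m \right)} = 3 - \left(-4 + m\right) \left(m + 3\right) = 3 - \left(-4 + m\right) \left(3 + m\right)$)
$\frac{76 \left(v{\left(1,10 \right)} + 57\right)}{S{\left(D{\left(1 \right)} \right)}} = \frac{76 \left(10 + 57\right)}{46 \frac{1}{15 + 1 - 1^{2}}} = \frac{76 \cdot 67}{46 \frac{1}{15 + 1 - 1}} = \frac{5092}{46 \frac{1}{15 + 1 - 1}} = \frac{5092}{46 \cdot \frac{1}{15}} = \frac{5092}{\frac{46}{15}} = 5092 \cdot \frac{15}{46} = \frac{38190}{23}$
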